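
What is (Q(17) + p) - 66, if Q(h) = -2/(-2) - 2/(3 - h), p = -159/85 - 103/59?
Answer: -2403762/35105 ≈ -68.474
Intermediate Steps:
p = -18136/5015 (p = -159*1/85 - 103*1/59 = -159/85 - 103/59 = -18136/5015 ≈ -3.6164)
Q(h) = 1 - 2/(3 - h) (Q(h) = -2*(-½) - 2/(3 - h) = 1 - 2/(3 - h))
(Q(17) + p) - 66 = ((-1 + 17)/(-3 + 17) - 18136/5015) - 66 = (16/14 - 18136/5015) - 66 = ((1/14)*16 - 18136/5015) - 66 = (8/7 - 18136/5015) - 66 = -86832/35105 - 66 = -2403762/35105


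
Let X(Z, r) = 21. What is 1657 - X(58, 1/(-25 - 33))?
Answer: 1636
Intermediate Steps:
1657 - X(58, 1/(-25 - 33)) = 1657 - 1*21 = 1657 - 21 = 1636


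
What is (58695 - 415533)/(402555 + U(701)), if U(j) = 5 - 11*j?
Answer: -356838/394849 ≈ -0.90373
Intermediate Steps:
(58695 - 415533)/(402555 + U(701)) = (58695 - 415533)/(402555 + (5 - 11*701)) = -356838/(402555 + (5 - 7711)) = -356838/(402555 - 7706) = -356838/394849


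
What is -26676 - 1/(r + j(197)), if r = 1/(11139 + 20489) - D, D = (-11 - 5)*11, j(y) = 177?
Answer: -297829168688/11164685 ≈ -26676.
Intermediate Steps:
D = -176 (D = -16*11 = -176)
r = 5566529/31628 (r = 1/(11139 + 20489) - 1*(-176) = 1/31628 + 176 = 5566529/31628 ≈ 176.00)
-26676 - 1/(r + j(197)) = -26676 - 1/(5566529/31628 + 177) = -26676 - 1/11164685/31628 = -26676 - 1*31628/11164685 = -26676 - 31628/11164685 = -297829168688/11164685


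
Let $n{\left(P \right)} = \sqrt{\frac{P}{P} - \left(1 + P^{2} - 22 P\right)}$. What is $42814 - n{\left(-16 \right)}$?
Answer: $42814 - 4 i \sqrt{38} \approx 42814.0 - 24.658 i$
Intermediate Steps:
$n{\left(P \right)} = \sqrt{- P^{2} + 22 P}$ ($n{\left(P \right)} = \sqrt{1 - \left(1 + P^{2} - 22 P\right)} = \sqrt{- P^{2} + 22 P}$)
$42814 - n{\left(-16 \right)} = 42814 - \sqrt{- 16 \left(22 - -16\right)} = 42814 - \sqrt{- 16 \left(22 + 16\right)} = 42814 - \sqrt{\left(-16\right) 38} = 42814 - \sqrt{-608} = 42814 - 4 i \sqrt{38}$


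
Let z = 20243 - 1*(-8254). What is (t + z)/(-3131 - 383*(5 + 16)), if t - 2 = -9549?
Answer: -9475/5587 ≈ -1.6959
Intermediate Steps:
t = -9547 (t = 2 - 9549 = -9547)
z = 28497 (z = 20243 + 8254 = 28497)
(t + z)/(-3131 - 383*(5 + 16)) = (-9547 + 28497)/(-3131 - 383*(5 + 16)) = 18950/(-3131 - 383*21) = 18950/(-3131 - 8043) = 18950/(-11174) = 18950*(-1/11174) = -9475/5587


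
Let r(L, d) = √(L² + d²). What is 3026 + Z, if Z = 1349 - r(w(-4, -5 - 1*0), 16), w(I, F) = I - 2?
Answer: 4375 - 2*√73 ≈ 4357.9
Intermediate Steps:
w(I, F) = -2 + I
Z = 1349 - 2*√73 (Z = 1349 - √((-2 - 4)² + 16²) = 1349 - √((-6)² + 256) = 1349 - √(36 + 256) = 1349 - √292 = 1349 - 2*√73 ≈ 1331.9)
3026 + Z = 3026 + (1349 - 2*√73) = 4375 - 2*√73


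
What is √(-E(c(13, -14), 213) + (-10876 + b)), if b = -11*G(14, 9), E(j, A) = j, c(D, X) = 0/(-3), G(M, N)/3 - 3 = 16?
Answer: I*√11503 ≈ 107.25*I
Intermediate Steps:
G(M, N) = 57 (G(M, N) = 9 + 3*16 = 9 + 48 = 57)
c(D, X) = 0 (c(D, X) = 0*(-⅓) = 0)
b = -627 (b = -11*57 = -627)
√(-E(c(13, -14), 213) + (-10876 + b)) = √(-1*0 + (-10876 - 627)) = √(0 - 11503) = √(-11503) = I*√11503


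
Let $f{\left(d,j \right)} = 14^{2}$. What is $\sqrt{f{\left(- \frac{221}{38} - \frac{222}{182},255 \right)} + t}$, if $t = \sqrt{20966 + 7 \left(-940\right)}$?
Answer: $\sqrt{196 + \sqrt{14386}} \approx 17.775$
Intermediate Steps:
$f{\left(d,j \right)} = 196$
$t = \sqrt{14386}$ ($t = \sqrt{20966 - 6580} = \sqrt{14386} \approx 119.94$)
$\sqrt{f{\left(- \frac{221}{38} - \frac{222}{182},255 \right)} + t} = \sqrt{196 + \sqrt{14386}}$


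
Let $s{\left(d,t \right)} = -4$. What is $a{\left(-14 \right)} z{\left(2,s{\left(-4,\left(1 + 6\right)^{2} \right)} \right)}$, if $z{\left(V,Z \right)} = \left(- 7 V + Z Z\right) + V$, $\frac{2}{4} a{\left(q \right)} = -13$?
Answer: $-104$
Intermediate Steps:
$a{\left(q \right)} = -26$ ($a{\left(q \right)} = 2 \left(-13\right) = -26$)
$z{\left(V,Z \right)} = Z^{2} - 6 V$ ($z{\left(V,Z \right)} = \left(- 7 V + Z^{2}\right) + V = \left(Z^{2} - 7 V\right) + V = Z^{2} - 6 V$)
$a{\left(-14 \right)} z{\left(2,s{\left(-4,\left(1 + 6\right)^{2} \right)} \right)} = - 26 \left(\left(-4\right)^{2} - 12\right) = - 26 \left(16 - 12\right) = \left(-26\right) 4 = -104$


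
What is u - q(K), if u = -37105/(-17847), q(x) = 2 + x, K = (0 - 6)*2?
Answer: 215575/17847 ≈ 12.079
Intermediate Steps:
K = -12 (K = -6*2 = -12)
u = 37105/17847 (u = -37105*(-1/17847) = 37105/17847 ≈ 2.0791)
u - q(K) = 37105/17847 - (2 - 12) = 37105/17847 - 1*(-10) = 37105/17847 + 10 = 215575/17847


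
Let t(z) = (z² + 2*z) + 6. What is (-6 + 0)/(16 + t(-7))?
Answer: -2/19 ≈ -0.10526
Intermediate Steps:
t(z) = 6 + z² + 2*z
(-6 + 0)/(16 + t(-7)) = (-6 + 0)/(16 + (6 + (-7)² + 2*(-7))) = -6/(16 + (6 + 49 - 14)) = -6/(16 + 41) = -6/57 = (1/57)*(-6) = -2/19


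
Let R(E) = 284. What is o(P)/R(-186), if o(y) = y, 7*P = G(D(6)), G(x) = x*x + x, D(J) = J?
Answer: 3/142 ≈ 0.021127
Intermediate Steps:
G(x) = x + x² (G(x) = x² + x = x + x²)
P = 6 (P = (6*(1 + 6))/7 = (6*7)/7 = (⅐)*42 = 6)
o(P)/R(-186) = 6/284 = 6*(1/284) = 3/142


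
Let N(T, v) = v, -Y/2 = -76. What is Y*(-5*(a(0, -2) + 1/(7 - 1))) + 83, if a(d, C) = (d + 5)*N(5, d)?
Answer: -131/3 ≈ -43.667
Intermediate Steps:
Y = 152 (Y = -2*(-76) = 152)
a(d, C) = d*(5 + d) (a(d, C) = (d + 5)*d = (5 + d)*d = d*(5 + d))
Y*(-5*(a(0, -2) + 1/(7 - 1))) + 83 = 152*(-5*(0*(5 + 0) + 1/(7 - 1))) + 83 = 152*(-5*(0*5 + 1/6)) + 83 = 152*(-5*(0 + ⅙)) + 83 = 152*(-5*⅙) + 83 = 152*(-⅚) + 83 = -380/3 + 83 = -131/3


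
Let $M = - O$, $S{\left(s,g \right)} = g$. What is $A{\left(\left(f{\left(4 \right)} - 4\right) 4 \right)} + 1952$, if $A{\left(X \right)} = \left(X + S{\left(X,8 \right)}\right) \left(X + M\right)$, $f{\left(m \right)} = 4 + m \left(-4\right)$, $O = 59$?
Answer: $8840$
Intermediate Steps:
$f{\left(m \right)} = 4 - 4 m$
$M = -59$ ($M = \left(-1\right) 59 = -59$)
$A{\left(X \right)} = \left(-59 + X\right) \left(8 + X\right)$ ($A{\left(X \right)} = \left(X + 8\right) \left(X - 59\right) = \left(8 + X\right) \left(-59 + X\right) = \left(-59 + X\right) \left(8 + X\right)$)
$A{\left(\left(f{\left(4 \right)} - 4\right) 4 \right)} + 1952 = \left(-472 + \left(\left(\left(4 - 16\right) - 4\right) 4\right)^{2} - 51 \left(\left(4 - 16\right) - 4\right) 4\right) + 1952 = \left(-472 + \left(\left(-12 - 4\right) 4\right)^{2} - 51 \left(-12 - 4\right) 4\right) + 1952 = \left(-472 + \left(\left(-16\right) 4\right)^{2} - 51 \left(\left(-16\right) 4\right)\right) + 1952 = \left(-472 + \left(-64\right)^{2} - -3264\right) + 1952 = \left(-472 + 4096 + 3264\right) + 1952 = 6888 + 1952 = 8840$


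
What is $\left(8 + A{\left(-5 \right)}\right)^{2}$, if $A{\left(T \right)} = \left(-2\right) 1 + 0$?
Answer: $36$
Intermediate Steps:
$A{\left(T \right)} = -2$ ($A{\left(T \right)} = -2 + 0 = -2$)
$\left(8 + A{\left(-5 \right)}\right)^{2} = \left(8 - 2\right)^{2} = 6^{2} = 36$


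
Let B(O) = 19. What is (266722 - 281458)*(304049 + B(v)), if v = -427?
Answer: -4480746048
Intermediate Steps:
(266722 - 281458)*(304049 + B(v)) = (266722 - 281458)*(304049 + 19) = -14736*304068 = -4480746048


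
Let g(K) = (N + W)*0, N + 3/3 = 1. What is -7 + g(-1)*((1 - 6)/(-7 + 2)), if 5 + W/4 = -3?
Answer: -7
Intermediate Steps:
N = 0 (N = -1 + 1 = 0)
W = -32 (W = -20 + 4*(-3) = -20 - 12 = -32)
g(K) = 0 (g(K) = (0 - 32)*0 = -32*0 = 0)
-7 + g(-1)*((1 - 6)/(-7 + 2)) = -7 + 0*((1 - 6)/(-7 + 2)) = -7 + 0*(-5/(-5)) = -7 + 0*(-5*(-1/5)) = -7 + 0*1 = -7 + 0 = -7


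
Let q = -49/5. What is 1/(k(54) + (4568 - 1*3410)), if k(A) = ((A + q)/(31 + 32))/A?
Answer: 17010/19697801 ≈ 0.00086355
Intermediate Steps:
q = -49/5 (q = -49*⅕ = -49/5 ≈ -9.8000)
k(A) = (-7/45 + A/63)/A (k(A) = ((A - 49/5)/(31 + 32))/A = ((-49/5 + A)/63)/A = ((-49/5 + A)*(1/63))/A = (-7/45 + A/63)/A)
1/(k(54) + (4568 - 1*3410)) = 1/((1/315)*(-49 + 5*54)/54 + (4568 - 1*3410)) = 1/((1/315)*(1/54)*(-49 + 270) + (4568 - 3410)) = 1/((1/315)*(1/54)*221 + 1158) = 1/(221/17010 + 1158) = 1/(19697801/17010) = 17010/19697801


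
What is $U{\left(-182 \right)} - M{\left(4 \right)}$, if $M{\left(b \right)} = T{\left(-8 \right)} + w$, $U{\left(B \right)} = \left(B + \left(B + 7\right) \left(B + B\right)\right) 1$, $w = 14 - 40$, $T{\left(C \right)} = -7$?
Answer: $63551$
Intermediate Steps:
$w = -26$ ($w = 14 - 40 = -26$)
$U{\left(B \right)} = B + 2 B \left(7 + B\right)$ ($U{\left(B \right)} = \left(B + \left(7 + B\right) 2 B\right) 1 = \left(B + 2 B \left(7 + B\right)\right) 1 = B + 2 B \left(7 + B\right)$)
$M{\left(b \right)} = -33$ ($M{\left(b \right)} = -7 - 26 = -33$)
$U{\left(-182 \right)} - M{\left(4 \right)} = - 182 \left(15 + 2 \left(-182\right)\right) - -33 = - 182 \left(15 - 364\right) + 33 = \left(-182\right) \left(-349\right) + 33 = 63518 + 33 = 63551$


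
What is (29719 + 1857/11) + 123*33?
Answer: 373415/11 ≈ 33947.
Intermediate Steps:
(29719 + 1857/11) + 123*33 = (29719 + 1857*(1/11)) + 4059 = (29719 + 1857/11) + 4059 = 328766/11 + 4059 = 373415/11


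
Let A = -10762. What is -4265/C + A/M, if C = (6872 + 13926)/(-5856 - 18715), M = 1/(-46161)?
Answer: 10332232611551/20798 ≈ 4.9679e+8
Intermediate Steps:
M = -1/46161 ≈ -2.1663e-5
C = -20798/24571 (C = 20798/(-24571) = 20798*(-1/24571) = -20798/24571 ≈ -0.84645)
-4265/C + A/M = -4265/(-20798/24571) - 10762/(-1/46161) = -4265*(-24571/20798) - 10762*(-46161) = 104795315/20798 + 496784682 = 10332232611551/20798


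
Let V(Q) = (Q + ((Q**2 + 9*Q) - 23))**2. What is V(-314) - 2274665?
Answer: 9105182824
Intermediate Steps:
V(Q) = (-23 + Q**2 + 10*Q)**2 (V(Q) = (Q + (-23 + Q**2 + 9*Q))**2 = (-23 + Q**2 + 10*Q)**2)
V(-314) - 2274665 = (-23 + (-314)**2 + 10*(-314))**2 - 2274665 = (-23 + 98596 - 3140)**2 - 2274665 = 95433**2 - 2274665 = 9107457489 - 2274665 = 9105182824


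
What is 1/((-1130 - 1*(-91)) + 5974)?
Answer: 1/4935 ≈ 0.00020263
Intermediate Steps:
1/((-1130 - 1*(-91)) + 5974) = 1/((-1130 + 91) + 5974) = 1/(-1039 + 5974) = 1/4935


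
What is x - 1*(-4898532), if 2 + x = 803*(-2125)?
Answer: 3192155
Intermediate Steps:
x = -1706377 (x = -2 + 803*(-2125) = -2 - 1706375 = -1706377)
x - 1*(-4898532) = -1706377 - 1*(-4898532) = -1706377 + 4898532 = 3192155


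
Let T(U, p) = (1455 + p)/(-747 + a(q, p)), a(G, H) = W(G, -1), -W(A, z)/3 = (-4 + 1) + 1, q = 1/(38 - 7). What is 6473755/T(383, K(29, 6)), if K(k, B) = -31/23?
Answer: -110332206465/33434 ≈ -3.3000e+6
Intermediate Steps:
q = 1/31 ≈ 0.032258
W(A, z) = 6 (W(A, z) = -3*((-4 + 1) + 1) = -3*(-3 + 1) = -3*(-2) = 6)
a(G, H) = 6
K(k, B) = -31/23 (K(k, B) = -31*1/23 = -31/23)
T(U, p) = -485/247 - p/741 (T(U, p) = (1455 + p)/(-747 + 6) = (1455 + p)/(-741) = (1455 + p)*(-1/741) = -485/247 - p/741)
6473755/T(383, K(29, 6)) = 6473755/(-485/247 - 1/741*(-31/23)) = 6473755/(-485/247 + 31/17043) = 6473755/(-33434/17043) = 6473755*(-17043/33434) = -110332206465/33434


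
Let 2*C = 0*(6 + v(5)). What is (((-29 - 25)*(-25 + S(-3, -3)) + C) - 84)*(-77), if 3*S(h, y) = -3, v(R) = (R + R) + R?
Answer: -101640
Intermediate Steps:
v(R) = 3*R (v(R) = 2*R + R = 3*R)
S(h, y) = -1 (S(h, y) = (1/3)*(-3) = -1)
C = 0 (C = (0*(6 + 3*5))/2 = (0*(6 + 15))/2 = (0*21)/2 = (1/2)*0 = 0)
(((-29 - 25)*(-25 + S(-3, -3)) + C) - 84)*(-77) = (((-29 - 25)*(-25 - 1) + 0) - 84)*(-77) = ((-54*(-26) + 0) - 84)*(-77) = ((1404 + 0) - 84)*(-77) = (1404 - 84)*(-77) = 1320*(-77) = -101640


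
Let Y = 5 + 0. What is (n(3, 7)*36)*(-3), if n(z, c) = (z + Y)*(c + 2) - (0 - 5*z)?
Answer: -9396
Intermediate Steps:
Y = 5
n(z, c) = 5*z + (2 + c)*(5 + z) (n(z, c) = (z + 5)*(c + 2) - (0 - 5*z) = (5 + z)*(2 + c) - (-5)*z = (2 + c)*(5 + z) + 5*z = 5*z + (2 + c)*(5 + z))
(n(3, 7)*36)*(-3) = ((10 + 5*7 + 7*3 + 7*3)*36)*(-3) = ((10 + 35 + 21 + 21)*36)*(-3) = (87*36)*(-3) = 3132*(-3) = -9396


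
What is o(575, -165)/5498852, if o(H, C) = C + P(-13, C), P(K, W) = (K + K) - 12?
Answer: -203/5498852 ≈ -3.6917e-5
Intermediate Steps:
P(K, W) = -12 + 2*K (P(K, W) = 2*K - 12 = -12 + 2*K)
o(H, C) = -38 + C (o(H, C) = C + (-12 + 2*(-13)) = C + (-12 - 26) = C - 38 = -38 + C)
o(575, -165)/5498852 = (-38 - 165)/5498852 = -203*1/5498852 = -203/5498852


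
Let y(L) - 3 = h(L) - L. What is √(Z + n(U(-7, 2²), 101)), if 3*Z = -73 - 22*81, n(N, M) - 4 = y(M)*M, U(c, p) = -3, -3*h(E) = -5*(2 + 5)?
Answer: I*√9334 ≈ 96.613*I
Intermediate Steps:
h(E) = 35/3 (h(E) = -(-5)*(2 + 5)/3 = -(-5)*7/3 = -⅓*(-35) = 35/3)
y(L) = 44/3 - L (y(L) = 3 + (35/3 - L) = 44/3 - L)
n(N, M) = 4 + M*(44/3 - M) (n(N, M) = 4 + (44/3 - M)*M = 4 + M*(44/3 - M))
Z = -1855/3 (Z = (-73 - 22*81)/3 = (-73 - 1782)/3 = (⅓)*(-1855) = -1855/3 ≈ -618.33)
√(Z + n(U(-7, 2²), 101)) = √(-1855/3 + (4 + (⅓)*101*(44 - 3*101))) = √(-1855/3 + (4 + (⅓)*101*(44 - 303))) = √(-1855/3 + (4 + (⅓)*101*(-259))) = √(-1855/3 + (4 - 26159/3)) = √(-1855/3 - 26147/3) = √(-9334) = I*√9334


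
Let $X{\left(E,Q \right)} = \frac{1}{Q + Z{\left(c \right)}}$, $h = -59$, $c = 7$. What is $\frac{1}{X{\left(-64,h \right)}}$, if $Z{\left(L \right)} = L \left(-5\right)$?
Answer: $-94$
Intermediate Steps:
$Z{\left(L \right)} = - 5 L$
$X{\left(E,Q \right)} = \frac{1}{-35 + Q}$ ($X{\left(E,Q \right)} = \frac{1}{Q - 35} = \frac{1}{-35 + Q}$)
$\frac{1}{X{\left(-64,h \right)}} = \frac{1}{\frac{1}{-35 - 59}} = \frac{1}{\frac{1}{-94}} = \frac{1}{- \frac{1}{94}} = -94$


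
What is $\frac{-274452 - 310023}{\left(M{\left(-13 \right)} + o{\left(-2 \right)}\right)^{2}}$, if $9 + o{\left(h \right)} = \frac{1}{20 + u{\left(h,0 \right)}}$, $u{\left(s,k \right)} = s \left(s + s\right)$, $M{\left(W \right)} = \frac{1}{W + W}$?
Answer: $- \frac{77440599600}{10738729} \approx -7211.3$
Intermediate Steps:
$M{\left(W \right)} = \frac{1}{2 W}$
$u{\left(s,k \right)} = 2 s^{2}$ ($u{\left(s,k \right)} = s 2 s = 2 s^{2}$)
$o{\left(h \right)} = -9 + \frac{1}{20 + 2 h^{2}}$
$\frac{-274452 - 310023}{\left(M{\left(-13 \right)} + o{\left(-2 \right)}\right)^{2}} = \frac{-274452 - 310023}{\left(\frac{1}{2 \left(-13\right)} + \frac{-179 - 18 \left(-2\right)^{2}}{2 \left(10 + \left(-2\right)^{2}\right)}\right)^{2}} = - \frac{584475}{\left(\frac{1}{2} \left(- \frac{1}{13}\right) + \frac{-179 - 72}{2 \left(10 + 4\right)}\right)^{2}} = - \frac{584475}{\left(- \frac{1}{26} + \frac{-179 - 72}{2 \cdot 14}\right)^{2}} = - \frac{584475}{\left(- \frac{1}{26} + \frac{1}{2} \cdot \frac{1}{14} \left(-251\right)\right)^{2}} = - \frac{584475}{\left(- \frac{1}{26} - \frac{251}{28}\right)^{2}} = - \frac{584475}{\left(- \frac{3277}{364}\right)^{2}} = - \frac{584475}{\frac{10738729}{132496}} = \left(-584475\right) \frac{132496}{10738729} = - \frac{77440599600}{10738729}$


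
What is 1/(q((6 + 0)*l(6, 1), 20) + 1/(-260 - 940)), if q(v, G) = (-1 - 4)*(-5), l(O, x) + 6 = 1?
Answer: 1200/29999 ≈ 0.040001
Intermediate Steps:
l(O, x) = -5 (l(O, x) = -6 + 1 = -5)
q(v, G) = 25 (q(v, G) = -5*(-5) = 25)
1/(q((6 + 0)*l(6, 1), 20) + 1/(-260 - 940)) = 1/(25 + 1/(-260 - 940)) = 1/(25 + 1/(-1200)) = 1/(25 - 1/1200) = 1/(29999/1200) = 1200/29999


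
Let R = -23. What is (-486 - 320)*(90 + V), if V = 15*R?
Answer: 205530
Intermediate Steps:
V = -345 (V = 15*(-23) = -345)
(-486 - 320)*(90 + V) = (-486 - 320)*(90 - 345) = -806*(-255) = 205530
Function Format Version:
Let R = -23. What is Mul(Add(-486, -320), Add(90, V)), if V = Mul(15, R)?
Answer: 205530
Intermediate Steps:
V = -345 (V = Mul(15, -23) = -345)
Mul(Add(-486, -320), Add(90, V)) = Mul(Add(-486, -320), Add(90, -345)) = Mul(-806, -255) = 205530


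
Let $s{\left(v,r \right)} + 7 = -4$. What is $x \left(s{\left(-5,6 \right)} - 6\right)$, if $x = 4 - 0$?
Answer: $-68$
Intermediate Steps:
$s{\left(v,r \right)} = -11$ ($s{\left(v,r \right)} = -7 - 4 = -11$)
$x = 4$ ($x = 4 + 0 = 4$)
$x \left(s{\left(-5,6 \right)} - 6\right) = 4 \left(-11 - 6\right) = 4 \left(-17\right) = -68$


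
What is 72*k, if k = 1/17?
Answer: 72/17 ≈ 4.2353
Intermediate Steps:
k = 1/17 ≈ 0.058824
72*k = 72*(1/17) = 72/17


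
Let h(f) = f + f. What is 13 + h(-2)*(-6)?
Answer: 37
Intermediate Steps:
h(f) = 2*f
13 + h(-2)*(-6) = 13 + (2*(-2))*(-6) = 13 - 4*(-6) = 13 + 24 = 37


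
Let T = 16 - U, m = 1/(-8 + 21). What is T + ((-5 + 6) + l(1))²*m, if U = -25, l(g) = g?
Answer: 537/13 ≈ 41.308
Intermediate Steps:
m = 1/13 ≈ 0.076923
T = 41 (T = 16 - 1*(-25) = 16 + 25 = 41)
T + ((-5 + 6) + l(1))²*m = 41 + ((-5 + 6) + 1)²*(1/13) = 41 + (1 + 1)²*(1/13) = 41 + 2²*(1/13) = 41 + 4*(1/13) = 41 + 4/13 = 537/13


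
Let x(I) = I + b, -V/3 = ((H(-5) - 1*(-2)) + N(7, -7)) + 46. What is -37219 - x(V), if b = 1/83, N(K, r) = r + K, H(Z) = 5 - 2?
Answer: -3076479/83 ≈ -37066.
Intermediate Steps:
H(Z) = 3
N(K, r) = K + r
b = 1/83 ≈ 0.012048
V = -153 (V = -3*(((3 - 1*(-2)) + (7 - 7)) + 46) = -3*(((3 + 2) + 0) + 46) = -3*((5 + 0) + 46) = -3*(5 + 46) = -3*51 = -153)
x(I) = 1/83 + I (x(I) = I + 1/83 = 1/83 + I)
-37219 - x(V) = -37219 - (1/83 - 153) = -37219 - 1*(-12698/83) = -37219 + 12698/83 = -3076479/83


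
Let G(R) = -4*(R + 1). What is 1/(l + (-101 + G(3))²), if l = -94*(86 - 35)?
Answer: 1/8895 ≈ 0.00011242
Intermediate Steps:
G(R) = -4 - 4*R (G(R) = -4*(1 + R) = -4 - 4*R)
l = -4794 (l = -94*51 = -4794)
1/(l + (-101 + G(3))²) = 1/(-4794 + (-101 + (-4 - 4*3))²) = 1/(-4794 + (-101 + (-4 - 12))²) = 1/(-4794 + (-101 - 16)²) = 1/(-4794 + (-117)²) = 1/(-4794 + 13689) = 1/8895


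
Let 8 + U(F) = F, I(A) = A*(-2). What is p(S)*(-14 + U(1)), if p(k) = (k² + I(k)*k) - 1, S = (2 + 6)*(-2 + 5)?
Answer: 12117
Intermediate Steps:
S = 24 (S = 8*3 = 24)
I(A) = -2*A
U(F) = -8 + F
p(k) = -1 - k² (p(k) = (k² + (-2*k)*k) - 1 = (k² - 2*k²) - 1 = -k² - 1 = -1 - k²)
p(S)*(-14 + U(1)) = (-1 - 1*24²)*(-14 + (-8 + 1)) = (-1 - 1*576)*(-14 - 7) = (-1 - 576)*(-21) = -577*(-21) = 12117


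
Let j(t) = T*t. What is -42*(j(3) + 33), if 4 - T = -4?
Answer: -2394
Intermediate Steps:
T = 8 (T = 4 - 1*(-4) = 4 + 4 = 8)
j(t) = 8*t
-42*(j(3) + 33) = -42*(8*3 + 33) = -42*(24 + 33) = -42*57 = -2394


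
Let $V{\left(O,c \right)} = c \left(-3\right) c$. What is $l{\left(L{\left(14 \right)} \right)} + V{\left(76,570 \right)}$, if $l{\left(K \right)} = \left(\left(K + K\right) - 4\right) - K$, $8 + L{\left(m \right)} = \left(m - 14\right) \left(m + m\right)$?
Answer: $-974712$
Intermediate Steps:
$V{\left(O,c \right)} = - 3 c^{2}$ ($V{\left(O,c \right)} = - 3 c c = - 3 c^{2}$)
$L{\left(m \right)} = -8 + 2 m \left(-14 + m\right)$ ($L{\left(m \right)} = -8 + \left(m - 14\right) \left(m + m\right) = -8 + \left(-14 + m\right) 2 m = -8 + 2 m \left(-14 + m\right)$)
$l{\left(K \right)} = -4 + K$ ($l{\left(K \right)} = \left(2 K - 4\right) - K = \left(-4 + 2 K\right) - K = -4 + K$)
$l{\left(L{\left(14 \right)} \right)} + V{\left(76,570 \right)} = \left(-4 - \left(400 - 392\right)\right) - 3 \cdot 570^{2} = \left(-4 - 8\right) - 974700 = -12 - 974700 = -974712$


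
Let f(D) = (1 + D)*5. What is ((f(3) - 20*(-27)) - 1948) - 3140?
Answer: -4528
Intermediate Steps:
f(D) = 5 + 5*D
((f(3) - 20*(-27)) - 1948) - 3140 = (((5 + 5*3) - 20*(-27)) - 1948) - 3140 = (((5 + 15) + 540) - 1948) - 3140 = ((20 + 540) - 1948) - 3140 = (560 - 1948) - 3140 = -1388 - 3140 = -4528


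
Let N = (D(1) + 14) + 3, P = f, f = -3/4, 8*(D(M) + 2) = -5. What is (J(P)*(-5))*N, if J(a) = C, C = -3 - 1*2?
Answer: 2875/8 ≈ 359.38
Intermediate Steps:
D(M) = -21/8 (D(M) = -2 + (⅛)*(-5) = -2 - 5/8 = -21/8)
f = -¾ (f = -3*¼ = -¾ ≈ -0.75000)
C = -5 (C = -3 - 2 = -5)
P = -¾ ≈ -0.75000
J(a) = -5
N = 115/8 (N = (-21/8 + 14) + 3 = 91/8 + 3 = 115/8 ≈ 14.375)
(J(P)*(-5))*N = -5*(-5)*(115/8) = 25*(115/8) = 2875/8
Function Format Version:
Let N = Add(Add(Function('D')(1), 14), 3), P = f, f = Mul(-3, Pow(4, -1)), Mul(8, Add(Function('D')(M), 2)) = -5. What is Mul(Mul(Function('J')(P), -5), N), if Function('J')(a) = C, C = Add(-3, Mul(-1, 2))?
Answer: Rational(2875, 8) ≈ 359.38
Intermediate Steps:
Function('D')(M) = Rational(-21, 8) (Function('D')(M) = Add(-2, Mul(Rational(1, 8), -5)) = Add(-2, Rational(-5, 8)) = Rational(-21, 8))
f = Rational(-3, 4) (f = Mul(-3, Rational(1, 4)) = Rational(-3, 4) ≈ -0.75000)
C = -5 (C = Add(-3, -2) = -5)
P = Rational(-3, 4) ≈ -0.75000
Function('J')(a) = -5
N = Rational(115, 8) (N = Add(Add(Rational(-21, 8), 14), 3) = Add(Rational(91, 8), 3) = Rational(115, 8) ≈ 14.375)
Mul(Mul(Function('J')(P), -5), N) = Mul(Mul(-5, -5), Rational(115, 8)) = Mul(25, Rational(115, 8)) = Rational(2875, 8)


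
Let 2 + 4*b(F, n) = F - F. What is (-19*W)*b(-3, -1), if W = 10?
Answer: 95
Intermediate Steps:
b(F, n) = -1/2 (b(F, n) = -1/2 + (F - F)/4 = -1/2 + (1/4)*0 = -1/2 + 0 = -1/2)
(-19*W)*b(-3, -1) = -19*10*(-1/2) = -190*(-1/2) = 95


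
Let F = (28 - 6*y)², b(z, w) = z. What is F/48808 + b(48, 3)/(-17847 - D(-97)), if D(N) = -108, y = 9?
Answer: 804065/72150426 ≈ 0.011144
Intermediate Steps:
F = 676 (F = (28 - 6*9)² = (28 - 54)² = (-26)² = 676)
F/48808 + b(48, 3)/(-17847 - D(-97)) = 676/48808 + 48/(-17847 - 1*(-108)) = 676*(1/48808) + 48/(-17847 + 108) = 169/12202 + 48/(-17739) = 169/12202 + 48*(-1/17739) = 169/12202 - 16/5913 = 804065/72150426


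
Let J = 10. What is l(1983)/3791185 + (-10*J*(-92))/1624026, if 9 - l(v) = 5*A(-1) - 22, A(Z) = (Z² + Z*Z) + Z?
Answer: 17460563338/3078491505405 ≈ 0.0056718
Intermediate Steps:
A(Z) = Z + 2*Z² (A(Z) = (Z² + Z²) + Z = 2*Z² + Z = Z + 2*Z²)
l(v) = 26 (l(v) = 9 - (5*(-(1 + 2*(-1))) - 22) = 9 - (5*(-(1 - 2)) - 22) = 9 - (5*(-1*(-1)) - 22) = 9 - (5*1 - 22) = 9 - (5 - 22) = 9 - 1*(-17) = 9 + 17 = 26)
l(1983)/3791185 + (-10*J*(-92))/1624026 = 26/3791185 + (-10*10*(-92))/1624026 = 26*(1/3791185) - 100*(-92)*(1/1624026) = 26/3791185 + 9200*(1/1624026) = 26/3791185 + 4600/812013 = 17460563338/3078491505405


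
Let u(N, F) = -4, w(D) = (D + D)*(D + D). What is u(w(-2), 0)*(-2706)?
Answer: 10824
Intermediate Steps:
w(D) = 4*D² (w(D) = (2*D)*(2*D) = 4*D²)
u(w(-2), 0)*(-2706) = -4*(-2706) = 10824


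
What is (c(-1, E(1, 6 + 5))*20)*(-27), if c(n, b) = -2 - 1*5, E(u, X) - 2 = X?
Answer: 3780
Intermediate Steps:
E(u, X) = 2 + X
c(n, b) = -7 (c(n, b) = -2 - 5 = -7)
(c(-1, E(1, 6 + 5))*20)*(-27) = -7*20*(-27) = -140*(-27) = 3780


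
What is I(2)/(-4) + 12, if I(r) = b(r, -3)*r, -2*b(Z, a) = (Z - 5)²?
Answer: 57/4 ≈ 14.250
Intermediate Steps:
b(Z, a) = -(-5 + Z)²/2 (b(Z, a) = -(Z - 5)²/2 = -(-5 + Z)²/2)
I(r) = -r*(-5 + r)²/2 (I(r) = (-(-5 + r)²/2)*r = -r*(-5 + r)²/2)
I(2)/(-4) + 12 = (-½*2*(-5 + 2)²)/(-4) + 12 = -(-1)*2*(-3)²/8 + 12 = -(-1)*2*9/8 + 12 = -¼*(-9) + 12 = 9/4 + 12 = 57/4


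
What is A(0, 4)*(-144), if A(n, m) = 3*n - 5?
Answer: 720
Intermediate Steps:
A(n, m) = -5 + 3*n
A(0, 4)*(-144) = (-5 + 3*0)*(-144) = (-5 + 0)*(-144) = -5*(-144) = 720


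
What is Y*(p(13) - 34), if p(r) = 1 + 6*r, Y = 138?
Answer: 6210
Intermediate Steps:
Y*(p(13) - 34) = 138*((1 + 6*13) - 34) = 138*((1 + 78) - 34) = 138*(79 - 34) = 138*45 = 6210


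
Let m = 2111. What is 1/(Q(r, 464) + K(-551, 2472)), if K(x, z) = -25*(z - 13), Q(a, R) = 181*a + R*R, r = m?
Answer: 1/535912 ≈ 1.8660e-6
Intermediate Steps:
r = 2111
Q(a, R) = R² + 181*a (Q(a, R) = 181*a + R² = R² + 181*a)
K(x, z) = 325 - 25*z (K(x, z) = -25*(-13 + z) = 325 - 25*z)
1/(Q(r, 464) + K(-551, 2472)) = 1/((464² + 181*2111) + (325 - 25*2472)) = 1/((215296 + 382091) + (325 - 61800)) = 1/(597387 - 61475) = 1/535912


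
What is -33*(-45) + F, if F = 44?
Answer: 1529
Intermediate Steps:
-33*(-45) + F = -33*(-45) + 44 = 1485 + 44 = 1529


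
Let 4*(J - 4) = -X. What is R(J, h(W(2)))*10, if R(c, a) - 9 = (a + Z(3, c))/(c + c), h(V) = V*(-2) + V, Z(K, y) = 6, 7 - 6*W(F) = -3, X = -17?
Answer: 9170/99 ≈ 92.626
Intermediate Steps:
W(F) = 5/3 (W(F) = 7/6 - ⅙*(-3) = 7/6 + ½ = 5/3)
J = 33/4 (J = 4 + (-1*(-17))/4 = 4 + (¼)*17 = 4 + 17/4 = 33/4 ≈ 8.2500)
h(V) = -V (h(V) = -2*V + V = -V)
R(c, a) = 9 + (6 + a)/(2*c) (R(c, a) = 9 + (a + 6)/(c + c) = 9 + (6 + a)/((2*c)) = 9 + (6 + a)*(1/(2*c)) = 9 + (6 + a)/(2*c))
R(J, h(W(2)))*10 = ((6 - 1*5/3 + 18*(33/4))/(2*(33/4)))*10 = ((½)*(4/33)*(6 - 5/3 + 297/2))*10 = ((½)*(4/33)*(917/6))*10 = (917/99)*10 = 9170/99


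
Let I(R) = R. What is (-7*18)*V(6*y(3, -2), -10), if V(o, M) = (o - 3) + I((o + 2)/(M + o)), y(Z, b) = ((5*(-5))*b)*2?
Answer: -22228416/295 ≈ -75351.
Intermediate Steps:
y(Z, b) = -50*b (y(Z, b) = -25*b*2 = -50*b)
V(o, M) = -3 + o + (2 + o)/(M + o) (V(o, M) = (o - 3) + (o + 2)/(M + o) = (-3 + o) + (2 + o)/(M + o) = -3 + o + (2 + o)/(M + o))
(-7*18)*V(6*y(3, -2), -10) = (-7*18)*((2 + 6*(-50*(-2)) + (-3 + 6*(-50*(-2)))*(-10 + 6*(-50*(-2))))/(-10 + 6*(-50*(-2)))) = -126*(2 + 6*100 + (-3 + 6*100)*(-10 + 6*100))/(-10 + 6*100) = -126*(2 + 600 + (-3 + 600)*(-10 + 600))/(-10 + 600) = -126*(2 + 600 + 597*590)/590 = -63*(2 + 600 + 352230)/295 = -63*352832/295 = -126*176416/295 = -22228416/295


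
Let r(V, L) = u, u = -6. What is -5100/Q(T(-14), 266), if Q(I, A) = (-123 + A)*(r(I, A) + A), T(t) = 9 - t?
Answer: -255/1859 ≈ -0.13717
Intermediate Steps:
r(V, L) = -6
Q(I, A) = (-123 + A)*(-6 + A)
-5100/Q(T(-14), 266) = -5100/(738 + 266² - 129*266) = -5100/(738 + 70756 - 34314) = -5100/37180 = -5100*1/37180 = -255/1859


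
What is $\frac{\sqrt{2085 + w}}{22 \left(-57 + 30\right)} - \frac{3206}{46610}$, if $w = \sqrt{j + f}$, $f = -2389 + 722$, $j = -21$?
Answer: $- \frac{1603}{23305} - \frac{\sqrt{2085 + 2 i \sqrt{422}}}{594} \approx -0.14566 - 0.00075735 i$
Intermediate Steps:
$f = -1667$
$w = 2 i \sqrt{422}$ ($w = \sqrt{-21 - 1667} = \sqrt{-1688} = 2 i \sqrt{422} \approx 41.085 i$)
$\frac{\sqrt{2085 + w}}{22 \left(-57 + 30\right)} - \frac{3206}{46610} = \frac{\sqrt{2085 + 2 i \sqrt{422}}}{22 \left(-57 + 30\right)} - \frac{3206}{46610} = \frac{\sqrt{2085 + 2 i \sqrt{422}}}{22 \left(-27\right)} - \frac{1603}{23305} = \frac{\sqrt{2085 + 2 i \sqrt{422}}}{-594} - \frac{1603}{23305} = \sqrt{2085 + 2 i \sqrt{422}} \left(- \frac{1}{594}\right) - \frac{1603}{23305} = - \frac{\sqrt{2085 + 2 i \sqrt{422}}}{594} - \frac{1603}{23305} = - \frac{1603}{23305} - \frac{\sqrt{2085 + 2 i \sqrt{422}}}{594}$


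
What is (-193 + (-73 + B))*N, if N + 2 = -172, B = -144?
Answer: 71340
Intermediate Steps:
N = -174 (N = -2 - 172 = -174)
(-193 + (-73 + B))*N = (-193 + (-73 - 144))*(-174) = (-193 - 217)*(-174) = -410*(-174) = 71340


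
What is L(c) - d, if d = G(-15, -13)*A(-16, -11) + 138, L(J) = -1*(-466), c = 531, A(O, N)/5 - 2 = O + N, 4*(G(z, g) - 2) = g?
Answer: 687/4 ≈ 171.75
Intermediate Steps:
G(z, g) = 2 + g/4
A(O, N) = 10 + 5*N + 5*O (A(O, N) = 10 + 5*(O + N) = 10 + 5*(N + O) = 10 + (5*N + 5*O) = 10 + 5*N + 5*O)
L(J) = 466
d = 1177/4 (d = (2 + (¼)*(-13))*(10 + 5*(-11) + 5*(-16)) + 138 = (2 - 13/4)*(10 - 55 - 80) + 138 = -5/4*(-125) + 138 = 625/4 + 138 = 1177/4 ≈ 294.25)
L(c) - d = 466 - 1*1177/4 = 466 - 1177/4 = 687/4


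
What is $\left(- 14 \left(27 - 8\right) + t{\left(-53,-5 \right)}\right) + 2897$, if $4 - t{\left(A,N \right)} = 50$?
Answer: $2585$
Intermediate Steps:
$t{\left(A,N \right)} = -46$ ($t{\left(A,N \right)} = 4 - 50 = -46$)
$\left(- 14 \left(27 - 8\right) + t{\left(-53,-5 \right)}\right) + 2897 = \left(- 14 \left(27 - 8\right) - 46\right) + 2897 = \left(\left(-14\right) 19 - 46\right) + 2897 = \left(-266 - 46\right) + 2897 = -312 + 2897 = 2585$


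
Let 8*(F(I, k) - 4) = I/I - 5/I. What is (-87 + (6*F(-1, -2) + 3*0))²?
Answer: 13689/4 ≈ 3422.3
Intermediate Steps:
F(I, k) = 33/8 - 5/(8*I) (F(I, k) = 4 + (I/I - 5/I)/8 = 4 + (1 - 5/I)/8 = 4 + (⅛ - 5/(8*I)) = 33/8 - 5/(8*I))
(-87 + (6*F(-1, -2) + 3*0))² = (-87 + (6*((⅛)*(-5 + 33*(-1))/(-1)) + 3*0))² = (-87 + (6*((⅛)*(-1)*(-5 - 33)) + 0))² = (-87 + (6*((⅛)*(-1)*(-38)) + 0))² = (-87 + (6*(19/4) + 0))² = (-87 + (57/2 + 0))² = (-87 + 57/2)² = (-117/2)² = 13689/4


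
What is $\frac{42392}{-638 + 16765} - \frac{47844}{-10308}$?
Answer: $\frac{100713077}{13853093} \approx 7.2701$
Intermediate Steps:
$\frac{42392}{-638 + 16765} - \frac{47844}{-10308} = \frac{42392}{16127} - - \frac{3987}{859} = 42392 \cdot \frac{1}{16127} + \frac{3987}{859} = \frac{42392}{16127} + \frac{3987}{859} = \frac{100713077}{13853093}$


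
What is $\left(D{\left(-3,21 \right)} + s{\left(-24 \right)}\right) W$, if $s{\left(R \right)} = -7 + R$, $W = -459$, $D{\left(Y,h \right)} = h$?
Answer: $4590$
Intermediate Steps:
$\left(D{\left(-3,21 \right)} + s{\left(-24 \right)}\right) W = \left(21 - 31\right) \left(-459\right) = \left(-10\right) \left(-459\right) = 4590$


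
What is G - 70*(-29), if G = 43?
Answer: 2073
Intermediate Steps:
G - 70*(-29) = 43 - 70*(-29) = 43 + 2030 = 2073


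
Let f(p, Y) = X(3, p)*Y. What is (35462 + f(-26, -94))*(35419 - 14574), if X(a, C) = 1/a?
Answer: 2215656740/3 ≈ 7.3855e+8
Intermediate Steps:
f(p, Y) = Y/3
(35462 + f(-26, -94))*(35419 - 14574) = (35462 + (⅓)*(-94))*(35419 - 14574) = (35462 - 94/3)*20845 = (106292/3)*20845 = 2215656740/3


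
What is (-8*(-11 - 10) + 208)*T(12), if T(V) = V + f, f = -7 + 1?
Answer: 2256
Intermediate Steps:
f = -6
T(V) = -6 + V (T(V) = V - 6 = -6 + V)
(-8*(-11 - 10) + 208)*T(12) = (-8*(-11 - 10) + 208)*(-6 + 12) = (-8*(-21) + 208)*6 = (168 + 208)*6 = 376*6 = 2256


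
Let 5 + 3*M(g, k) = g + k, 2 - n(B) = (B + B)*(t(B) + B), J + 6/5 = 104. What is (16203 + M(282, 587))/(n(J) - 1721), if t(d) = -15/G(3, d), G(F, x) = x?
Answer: -412275/570617 ≈ -0.72251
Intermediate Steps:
J = 514/5 (J = -6/5 + 104 = 514/5 ≈ 102.80)
t(d) = -15/d
n(B) = 2 - 2*B*(B - 15/B) (n(B) = 2 - (B + B)*(-15/B + B) = 2 - 2*B*(B - 15/B))
M(g, k) = -5/3 + g/3 + k/3 (M(g, k) = -5/3 + (g + k)/3 = -5/3 + (g/3 + k/3) = -5/3 + g/3 + k/3)
(16203 + M(282, 587))/(n(J) - 1721) = (16203 + (-5/3 + (⅓)*282 + (⅓)*587))/((32 - 2*(514/5)²) - 1721) = (16203 + (-5/3 + 94 + 587/3))/((32 - 2*264196/25) - 1721) = (16203 + 288)/((32 - 528392/25) - 1721) = 16491/(-527592/25 - 1721) = 16491/(-570617/25) = 16491*(-25/570617) = -412275/570617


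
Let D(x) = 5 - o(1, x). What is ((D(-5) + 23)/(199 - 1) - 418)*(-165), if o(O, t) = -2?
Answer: 68945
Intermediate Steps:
D(x) = 7 (D(x) = 5 - 1*(-2) = 5 + 2 = 7)
((D(-5) + 23)/(199 - 1) - 418)*(-165) = ((7 + 23)/(199 - 1) - 418)*(-165) = (30/198 - 418)*(-165) = (30*(1/198) - 418)*(-165) = (5/33 - 418)*(-165) = -13789/33*(-165) = 68945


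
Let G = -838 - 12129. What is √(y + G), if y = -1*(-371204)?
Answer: √358237 ≈ 598.53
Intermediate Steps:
y = 371204
G = -12967
√(y + G) = √(371204 - 12967) = √358237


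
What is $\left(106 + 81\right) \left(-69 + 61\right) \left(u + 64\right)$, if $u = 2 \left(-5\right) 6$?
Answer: $-5984$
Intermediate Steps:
$u = -60$ ($u = \left(-10\right) 6 = -60$)
$\left(106 + 81\right) \left(-69 + 61\right) \left(u + 64\right) = \left(106 + 81\right) \left(-69 + 61\right) \left(-60 + 64\right) = 187 \left(\left(-8\right) 4\right) = 187 \left(-32\right) = -5984$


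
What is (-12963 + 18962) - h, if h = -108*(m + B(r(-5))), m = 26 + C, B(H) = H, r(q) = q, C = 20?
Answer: 10427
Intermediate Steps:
m = 46 (m = 26 + 20 = 46)
h = -4428 (h = -108*(46 - 5) = -108*41 = -4428)
(-12963 + 18962) - h = (-12963 + 18962) - 1*(-4428) = 5999 + 4428 = 10427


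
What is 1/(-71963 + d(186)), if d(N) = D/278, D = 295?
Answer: -278/20005419 ≈ -1.3896e-5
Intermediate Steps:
d(N) = 295/278
1/(-71963 + d(186)) = 1/(-71963 + 295/278) = 1/(-20005419/278) = -278/20005419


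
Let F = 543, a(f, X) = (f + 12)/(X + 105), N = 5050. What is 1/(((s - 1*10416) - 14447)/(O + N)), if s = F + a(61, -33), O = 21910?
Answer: -1941120/1750967 ≈ -1.1086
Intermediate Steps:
a(f, X) = (12 + f)/(105 + X)
s = 39169/72 (s = 543 + (12 + 61)/(105 - 33) = 543 + 73/72 = 39169/72 ≈ 544.01)
1/(((s - 1*10416) - 14447)/(O + N)) = 1/(((39169/72 - 1*10416) - 14447)/(21910 + 5050)) = 1/(((39169/72 - 10416) - 14447)/26960) = 1/((-710783/72 - 14447)*(1/26960)) = 1/(-1750967/72*1/26960) = 1/(-1750967/1941120) = -1941120/1750967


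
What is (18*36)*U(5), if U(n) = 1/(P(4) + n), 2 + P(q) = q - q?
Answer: 216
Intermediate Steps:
P(q) = -2 (P(q) = -2 + (q - q) = -2 + 0 = -2)
U(n) = 1/(-2 + n)
(18*36)*U(5) = (18*36)/(-2 + 5) = 648/3 = 648*(1/3) = 216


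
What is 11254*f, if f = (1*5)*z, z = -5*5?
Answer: -1406750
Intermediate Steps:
z = -25
f = -125 (f = (1*5)*(-25) = 5*(-25) = -125)
11254*f = 11254*(-125) = -1406750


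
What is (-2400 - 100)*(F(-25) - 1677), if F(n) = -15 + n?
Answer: 4292500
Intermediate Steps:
(-2400 - 100)*(F(-25) - 1677) = (-2400 - 100)*((-15 - 25) - 1677) = -2500*(-40 - 1677) = -2500*(-1717) = 4292500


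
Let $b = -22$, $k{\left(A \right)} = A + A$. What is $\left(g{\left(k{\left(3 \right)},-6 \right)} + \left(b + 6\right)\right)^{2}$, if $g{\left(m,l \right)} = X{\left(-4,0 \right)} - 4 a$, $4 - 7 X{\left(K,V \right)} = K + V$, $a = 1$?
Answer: $\frac{17424}{49} \approx 355.59$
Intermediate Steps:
$k{\left(A \right)} = 2 A$
$X{\left(K,V \right)} = \frac{4}{7} - \frac{K}{7} - \frac{V}{7}$ ($X{\left(K,V \right)} = \frac{4}{7} - \frac{K + V}{7} = \frac{4}{7} - \left(\frac{K}{7} + \frac{V}{7}\right) = \frac{4}{7} - \frac{K}{7} - \frac{V}{7}$)
$g{\left(m,l \right)} = - \frac{20}{7}$ ($g{\left(m,l \right)} = \left(\frac{4}{7} - - \frac{4}{7} - 0\right) - 4 = \left(\frac{4}{7} + \frac{4}{7} + 0\right) - 4 = \frac{8}{7} - 4 = - \frac{20}{7}$)
$\left(g{\left(k{\left(3 \right)},-6 \right)} + \left(b + 6\right)\right)^{2} = \left(- \frac{20}{7} + \left(-22 + 6\right)\right)^{2} = \left(- \frac{20}{7} - 16\right)^{2} = \left(- \frac{132}{7}\right)^{2} = \frac{17424}{49}$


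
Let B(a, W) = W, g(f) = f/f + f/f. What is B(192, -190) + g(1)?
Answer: -188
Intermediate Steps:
g(f) = 2 (g(f) = 1 + 1 = 2)
B(192, -190) + g(1) = -190 + 2 = -188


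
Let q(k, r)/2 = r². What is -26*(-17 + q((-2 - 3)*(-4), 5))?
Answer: -858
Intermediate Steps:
q(k, r) = 2*r²
-26*(-17 + q((-2 - 3)*(-4), 5)) = -26*(-17 + 2*5²) = -26*(-17 + 2*25) = -26*(-17 + 50) = -26*33 = -858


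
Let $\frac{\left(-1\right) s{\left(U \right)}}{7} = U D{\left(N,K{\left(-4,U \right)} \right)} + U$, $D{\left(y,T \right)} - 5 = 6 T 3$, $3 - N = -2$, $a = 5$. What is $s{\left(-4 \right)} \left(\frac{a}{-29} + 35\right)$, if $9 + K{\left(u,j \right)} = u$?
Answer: $- \frac{6447840}{29} \approx -2.2234 \cdot 10^{5}$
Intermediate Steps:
$K{\left(u,j \right)} = -9 + u$
$N = 5$ ($N = 3 - -2 = 3 + 2 = 5$)
$D{\left(y,T \right)} = 5 + 18 T$ ($D{\left(y,T \right)} = 5 + 6 T 3 = 5 + 18 T$)
$s{\left(U \right)} = 1596 U$ ($s{\left(U \right)} = - 7 \left(U \left(5 + 18 \left(-9 - 4\right)\right) + U\right) = - 7 \left(U \left(5 + 18 \left(-13\right)\right) + U\right) = - 7 \left(U \left(5 - 234\right) + U\right) = - 7 \left(U \left(-229\right) + U\right) = - 7 \left(- 229 U + U\right) = - 7 \left(- 228 U\right) = 1596 U$)
$s{\left(-4 \right)} \left(\frac{a}{-29} + 35\right) = 1596 \left(-4\right) \left(\frac{5}{-29} + 35\right) = - 6384 \left(5 \left(- \frac{1}{29}\right) + 35\right) = - 6384 \left(- \frac{5}{29} + 35\right) = \left(-6384\right) \frac{1010}{29} = - \frac{6447840}{29}$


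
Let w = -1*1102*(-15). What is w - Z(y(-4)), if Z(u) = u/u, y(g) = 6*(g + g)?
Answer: 16529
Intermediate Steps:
y(g) = 12*g (y(g) = 6*(2*g) = 12*g)
w = 16530 (w = -1102*(-15) = 16530)
Z(u) = 1
w - Z(y(-4)) = 16530 - 1*1 = 16530 - 1 = 16529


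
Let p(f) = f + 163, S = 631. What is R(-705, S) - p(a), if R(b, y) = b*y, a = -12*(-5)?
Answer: -445078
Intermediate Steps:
a = 60
p(f) = 163 + f
R(-705, S) - p(a) = -705*631 - (163 + 60) = -444855 - 1*223 = -444855 - 223 = -445078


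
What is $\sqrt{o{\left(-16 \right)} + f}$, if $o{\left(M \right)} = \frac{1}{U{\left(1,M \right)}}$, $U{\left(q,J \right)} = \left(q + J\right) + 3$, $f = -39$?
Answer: $\frac{i \sqrt{1407}}{6} \approx 6.2517 i$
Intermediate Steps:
$U{\left(q,J \right)} = 3 + J + q$ ($U{\left(q,J \right)} = \left(J + q\right) + 3 = 3 + J + q$)
$o{\left(M \right)} = \frac{1}{4 + M}$ ($o{\left(M \right)} = \frac{1}{3 + M + 1} = \frac{1}{4 + M}$)
$\sqrt{o{\left(-16 \right)} + f} = \sqrt{\frac{1}{4 - 16} - 39} = \sqrt{\frac{1}{-12} - 39} = \sqrt{- \frac{1}{12} - 39} = \sqrt{- \frac{469}{12}} = \frac{i \sqrt{1407}}{6}$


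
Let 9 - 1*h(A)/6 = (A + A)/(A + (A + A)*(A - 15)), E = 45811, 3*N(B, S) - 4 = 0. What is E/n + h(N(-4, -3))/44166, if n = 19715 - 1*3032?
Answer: 26651928620/9701481477 ≈ 2.7472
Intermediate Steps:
N(B, S) = 4/3 (N(B, S) = 4/3 + (1/3)*0 = 4/3 + 0 = 4/3)
n = 16683 (n = 19715 - 3032 = 16683)
h(A) = 54 - 12*A/(A + 2*A*(-15 + A)) (h(A) = 54 - 6*(A + A)/(A + (A + A)*(A - 15)) = 54 - 6*2*A/(A + (2*A)*(-15 + A)) = 54 - 6*2*A/(A + 2*A*(-15 + A)) = 54 - 12*A/(A + 2*A*(-15 + A)))
E/n + h(N(-4, -3))/44166 = 45811/16683 + (6*(-263 + 18*(4/3))/(-29 + 2*(4/3)))/44166 = 45811*(1/16683) + (6*(-263 + 24)/(-29 + 8/3))*(1/44166) = 45811/16683 + (6*(-239)/(-79/3))*(1/44166) = 45811/16683 + (6*(-3/79)*(-239))*(1/44166) = 45811/16683 + (4302/79)*(1/44166) = 45811/16683 + 717/581519 = 26651928620/9701481477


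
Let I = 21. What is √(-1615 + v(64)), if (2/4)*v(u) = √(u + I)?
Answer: √(-1615 + 2*√85) ≈ 39.957*I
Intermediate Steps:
v(u) = 2*√(21 + u) (v(u) = 2*√(u + 21) = 2*√(21 + u))
√(-1615 + v(64)) = √(-1615 + 2*√(21 + 64)) = √(-1615 + 2*√85)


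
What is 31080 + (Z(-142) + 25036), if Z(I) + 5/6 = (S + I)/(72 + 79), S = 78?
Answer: 50839957/906 ≈ 56115.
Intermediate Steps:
Z(I) = -287/906 + I/151 (Z(I) = -⅚ + (78 + I)/(72 + 79) = -⅚ + (78 + I)/151 = -⅚ + (78 + I)*(1/151) = -⅚ + (78/151 + I/151) = -287/906 + I/151)
31080 + (Z(-142) + 25036) = 31080 + ((-287/906 + (1/151)*(-142)) + 25036) = 31080 + ((-287/906 - 142/151) + 25036) = 31080 + (-1139/906 + 25036) = 31080 + 22681477/906 = 50839957/906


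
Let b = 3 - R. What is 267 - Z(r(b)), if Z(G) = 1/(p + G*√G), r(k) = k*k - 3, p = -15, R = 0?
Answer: 806/3 + 2*√6/3 ≈ 270.30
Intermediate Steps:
b = 3 (b = 3 - 1*0 = 3 + 0 = 3)
r(k) = -3 + k² (r(k) = k² - 3 = -3 + k²)
Z(G) = 1/(-15 + G^(3/2)) (Z(G) = 1/(-15 + G*√G) = 1/(-15 + G^(3/2)))
267 - Z(r(b)) = 267 - 1/(-15 + (-3 + 3²)^(3/2)) = 267 - 1/(-15 + (-3 + 9)^(3/2)) = 267 - 1/(-15 + 6^(3/2)) = 267 - 1/(-15 + 6*√6)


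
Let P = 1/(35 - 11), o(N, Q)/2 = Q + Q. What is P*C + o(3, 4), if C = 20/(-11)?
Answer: 1051/66 ≈ 15.924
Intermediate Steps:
o(N, Q) = 4*Q (o(N, Q) = 2*(Q + Q) = 2*(2*Q) = 4*Q)
P = 1/24 ≈ 0.041667
C = -20/11 (C = 20*(-1/11) = -20/11 ≈ -1.8182)
P*C + o(3, 4) = (1/24)*(-20/11) + 4*4 = -5/66 + 16 = 1051/66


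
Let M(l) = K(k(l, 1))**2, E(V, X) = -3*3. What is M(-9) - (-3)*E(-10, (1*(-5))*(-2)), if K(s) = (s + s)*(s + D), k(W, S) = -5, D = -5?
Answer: 9973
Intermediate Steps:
K(s) = 2*s*(-5 + s) (K(s) = (s + s)*(s - 5) = (2*s)*(-5 + s) = 2*s*(-5 + s))
E(V, X) = -9
M(l) = 10000 (M(l) = (2*(-5)*(-5 - 5))**2 = (2*(-5)*(-10))**2 = 100**2 = 10000)
M(-9) - (-3)*E(-10, (1*(-5))*(-2)) = 10000 - (-3)*(-9) = 10000 - 1*27 = 10000 - 27 = 9973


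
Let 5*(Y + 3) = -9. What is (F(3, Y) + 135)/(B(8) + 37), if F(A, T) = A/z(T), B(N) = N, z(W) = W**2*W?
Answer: 124391/41472 ≈ 2.9994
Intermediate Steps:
z(W) = W**3
Y = -24/5 (Y = -3 + (1/5)*(-9) = -3 - 9/5 = -24/5 ≈ -4.8000)
F(A, T) = A/T**3 (F(A, T) = A/(T**3) = A/T**3)
(F(3, Y) + 135)/(B(8) + 37) = (3/(-24/5)**3 + 135)/(8 + 37) = (3*(-125/13824) + 135)/45 = (-125/4608 + 135)*(1/45) = (621955/4608)*(1/45) = 124391/41472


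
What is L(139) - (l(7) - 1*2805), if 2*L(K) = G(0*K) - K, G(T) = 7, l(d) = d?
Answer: 2732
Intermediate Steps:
L(K) = 7/2 - K/2 (L(K) = (7 - K)/2 = 7/2 - K/2)
L(139) - (l(7) - 1*2805) = (7/2 - ½*139) - (7 - 1*2805) = (7/2 - 139/2) - (7 - 2805) = -66 - 1*(-2798) = -66 + 2798 = 2732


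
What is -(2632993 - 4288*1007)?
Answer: 1685023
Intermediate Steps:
-(2632993 - 4288*1007) = -(2632993 - 4318016) = -1*(-1685023) = 1685023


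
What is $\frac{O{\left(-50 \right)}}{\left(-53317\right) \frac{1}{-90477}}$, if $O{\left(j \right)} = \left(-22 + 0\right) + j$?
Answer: $- \frac{6514344}{53317} \approx -122.18$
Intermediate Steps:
$O{\left(j \right)} = -22 + j$
$\frac{O{\left(-50 \right)}}{\left(-53317\right) \frac{1}{-90477}} = \frac{-22 - 50}{\left(-53317\right) \frac{1}{-90477}} = - \frac{72}{\left(-53317\right) \left(- \frac{1}{90477}\right)} = - \frac{72}{\frac{53317}{90477}} = \left(-72\right) \frac{90477}{53317} = - \frac{6514344}{53317}$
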